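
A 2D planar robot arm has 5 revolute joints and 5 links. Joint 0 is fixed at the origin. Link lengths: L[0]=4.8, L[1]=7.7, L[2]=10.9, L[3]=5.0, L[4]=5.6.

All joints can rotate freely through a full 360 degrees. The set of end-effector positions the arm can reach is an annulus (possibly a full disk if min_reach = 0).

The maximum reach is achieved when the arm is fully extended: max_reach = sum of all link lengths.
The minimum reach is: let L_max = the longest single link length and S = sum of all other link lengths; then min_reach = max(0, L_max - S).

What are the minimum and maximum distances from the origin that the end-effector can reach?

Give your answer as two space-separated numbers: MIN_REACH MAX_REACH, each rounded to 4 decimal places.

Answer: 0.0000 34.0000

Derivation:
Link lengths: [4.8, 7.7, 10.9, 5.0, 5.6]
max_reach = 4.8 + 7.7 + 10.9 + 5 + 5.6 = 34
L_max = max([4.8, 7.7, 10.9, 5.0, 5.6]) = 10.9
S (sum of others) = 34 - 10.9 = 23.1
min_reach = max(0, 10.9 - 23.1) = max(0, -12.2) = 0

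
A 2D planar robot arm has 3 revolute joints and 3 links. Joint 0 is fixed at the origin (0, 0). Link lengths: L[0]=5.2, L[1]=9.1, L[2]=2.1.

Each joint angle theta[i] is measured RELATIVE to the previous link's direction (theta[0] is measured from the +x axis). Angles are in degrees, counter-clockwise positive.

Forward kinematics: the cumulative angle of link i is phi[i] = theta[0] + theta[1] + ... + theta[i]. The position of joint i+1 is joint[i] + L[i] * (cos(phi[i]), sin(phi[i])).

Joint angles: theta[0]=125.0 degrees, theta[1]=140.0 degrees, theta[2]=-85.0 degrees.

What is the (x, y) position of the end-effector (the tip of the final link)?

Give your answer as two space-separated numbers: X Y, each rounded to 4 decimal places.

joint[0] = (0.0000, 0.0000)  (base)
link 0: phi[0] = 125 = 125 deg
  cos(125 deg) = -0.5736, sin(125 deg) = 0.8192
  joint[1] = (0.0000, 0.0000) + 5.2 * (-0.5736, 0.8192) = (0.0000 + -2.9826, 0.0000 + 4.2596) = (-2.9826, 4.2596)
link 1: phi[1] = 125 + 140 = 265 deg
  cos(265 deg) = -0.0872, sin(265 deg) = -0.9962
  joint[2] = (-2.9826, 4.2596) + 9.1 * (-0.0872, -0.9962) = (-2.9826 + -0.7931, 4.2596 + -9.0654) = (-3.7757, -4.8058)
link 2: phi[2] = 125 + 140 + -85 = 180 deg
  cos(180 deg) = -1.0000, sin(180 deg) = 0.0000
  joint[3] = (-3.7757, -4.8058) + 2.1 * (-1.0000, 0.0000) = (-3.7757 + -2.1000, -4.8058 + 0.0000) = (-5.8757, -4.8058)
End effector: (-5.8757, -4.8058)

Answer: -5.8757 -4.8058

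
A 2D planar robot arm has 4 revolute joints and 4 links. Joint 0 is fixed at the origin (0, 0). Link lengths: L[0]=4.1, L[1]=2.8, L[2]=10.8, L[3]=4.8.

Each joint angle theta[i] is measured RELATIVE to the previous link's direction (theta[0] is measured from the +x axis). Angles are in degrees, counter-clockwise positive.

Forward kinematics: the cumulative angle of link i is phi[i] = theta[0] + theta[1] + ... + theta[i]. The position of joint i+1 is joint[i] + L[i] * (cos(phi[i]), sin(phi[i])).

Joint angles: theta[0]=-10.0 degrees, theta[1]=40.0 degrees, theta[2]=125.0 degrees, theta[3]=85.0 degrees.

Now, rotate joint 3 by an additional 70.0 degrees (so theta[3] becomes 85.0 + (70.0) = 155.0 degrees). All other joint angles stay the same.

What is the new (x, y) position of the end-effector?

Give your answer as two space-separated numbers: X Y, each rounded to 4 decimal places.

joint[0] = (0.0000, 0.0000)  (base)
link 0: phi[0] = -10 = -10 deg
  cos(-10 deg) = 0.9848, sin(-10 deg) = -0.1736
  joint[1] = (0.0000, 0.0000) + 4.1 * (0.9848, -0.1736) = (0.0000 + 4.0377, 0.0000 + -0.7120) = (4.0377, -0.7120)
link 1: phi[1] = -10 + 40 = 30 deg
  cos(30 deg) = 0.8660, sin(30 deg) = 0.5000
  joint[2] = (4.0377, -0.7120) + 2.8 * (0.8660, 0.5000) = (4.0377 + 2.4249, -0.7120 + 1.4000) = (6.4626, 0.6880)
link 2: phi[2] = -10 + 40 + 125 = 155 deg
  cos(155 deg) = -0.9063, sin(155 deg) = 0.4226
  joint[3] = (6.4626, 0.6880) + 10.8 * (-0.9063, 0.4226) = (6.4626 + -9.7881, 0.6880 + 4.5643) = (-3.3255, 5.2523)
link 3: phi[3] = -10 + 40 + 125 + 155 = 310 deg
  cos(310 deg) = 0.6428, sin(310 deg) = -0.7660
  joint[4] = (-3.3255, 5.2523) + 4.8 * (0.6428, -0.7660) = (-3.3255 + 3.0854, 5.2523 + -3.6770) = (-0.2402, 1.5753)
End effector: (-0.2402, 1.5753)

Answer: -0.2402 1.5753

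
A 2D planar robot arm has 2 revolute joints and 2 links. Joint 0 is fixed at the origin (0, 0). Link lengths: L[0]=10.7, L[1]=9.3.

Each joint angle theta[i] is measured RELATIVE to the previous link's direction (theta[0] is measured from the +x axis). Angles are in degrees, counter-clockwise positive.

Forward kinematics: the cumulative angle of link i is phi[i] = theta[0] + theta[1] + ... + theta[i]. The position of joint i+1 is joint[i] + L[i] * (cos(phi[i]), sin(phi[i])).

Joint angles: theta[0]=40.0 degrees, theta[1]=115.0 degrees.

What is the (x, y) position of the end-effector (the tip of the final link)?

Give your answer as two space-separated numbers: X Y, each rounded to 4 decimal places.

Answer: -0.2320 10.8082

Derivation:
joint[0] = (0.0000, 0.0000)  (base)
link 0: phi[0] = 40 = 40 deg
  cos(40 deg) = 0.7660, sin(40 deg) = 0.6428
  joint[1] = (0.0000, 0.0000) + 10.7 * (0.7660, 0.6428) = (0.0000 + 8.1967, 0.0000 + 6.8778) = (8.1967, 6.8778)
link 1: phi[1] = 40 + 115 = 155 deg
  cos(155 deg) = -0.9063, sin(155 deg) = 0.4226
  joint[2] = (8.1967, 6.8778) + 9.3 * (-0.9063, 0.4226) = (8.1967 + -8.4287, 6.8778 + 3.9303) = (-0.2320, 10.8082)
End effector: (-0.2320, 10.8082)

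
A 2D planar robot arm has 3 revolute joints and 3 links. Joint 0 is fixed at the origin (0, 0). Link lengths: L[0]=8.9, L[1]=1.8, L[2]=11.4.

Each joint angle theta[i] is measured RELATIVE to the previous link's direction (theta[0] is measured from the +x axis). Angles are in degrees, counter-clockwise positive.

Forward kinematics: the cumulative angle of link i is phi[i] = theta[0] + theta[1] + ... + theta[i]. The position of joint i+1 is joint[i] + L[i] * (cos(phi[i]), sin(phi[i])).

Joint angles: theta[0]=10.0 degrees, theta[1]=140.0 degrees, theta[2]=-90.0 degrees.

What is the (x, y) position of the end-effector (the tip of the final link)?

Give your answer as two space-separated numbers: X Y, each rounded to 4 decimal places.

joint[0] = (0.0000, 0.0000)  (base)
link 0: phi[0] = 10 = 10 deg
  cos(10 deg) = 0.9848, sin(10 deg) = 0.1736
  joint[1] = (0.0000, 0.0000) + 8.9 * (0.9848, 0.1736) = (0.0000 + 8.7648, 0.0000 + 1.5455) = (8.7648, 1.5455)
link 1: phi[1] = 10 + 140 = 150 deg
  cos(150 deg) = -0.8660, sin(150 deg) = 0.5000
  joint[2] = (8.7648, 1.5455) + 1.8 * (-0.8660, 0.5000) = (8.7648 + -1.5588, 1.5455 + 0.9000) = (7.2059, 2.4455)
link 2: phi[2] = 10 + 140 + -90 = 60 deg
  cos(60 deg) = 0.5000, sin(60 deg) = 0.8660
  joint[3] = (7.2059, 2.4455) + 11.4 * (0.5000, 0.8660) = (7.2059 + 5.7000, 2.4455 + 9.8727) = (12.9059, 12.3182)
End effector: (12.9059, 12.3182)

Answer: 12.9059 12.3182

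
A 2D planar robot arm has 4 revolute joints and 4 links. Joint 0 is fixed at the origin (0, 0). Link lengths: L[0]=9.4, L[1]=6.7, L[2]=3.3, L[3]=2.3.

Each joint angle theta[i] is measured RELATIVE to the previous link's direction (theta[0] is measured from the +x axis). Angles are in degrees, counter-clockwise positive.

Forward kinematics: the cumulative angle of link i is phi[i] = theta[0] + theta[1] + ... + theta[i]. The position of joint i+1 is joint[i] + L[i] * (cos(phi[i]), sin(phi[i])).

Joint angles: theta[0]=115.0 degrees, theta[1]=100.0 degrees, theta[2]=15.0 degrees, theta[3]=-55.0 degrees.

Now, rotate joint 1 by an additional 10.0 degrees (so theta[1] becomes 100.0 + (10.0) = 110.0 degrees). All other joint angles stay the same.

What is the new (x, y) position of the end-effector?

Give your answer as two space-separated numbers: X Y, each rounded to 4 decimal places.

joint[0] = (0.0000, 0.0000)  (base)
link 0: phi[0] = 115 = 115 deg
  cos(115 deg) = -0.4226, sin(115 deg) = 0.9063
  joint[1] = (0.0000, 0.0000) + 9.4 * (-0.4226, 0.9063) = (0.0000 + -3.9726, 0.0000 + 8.5193) = (-3.9726, 8.5193)
link 1: phi[1] = 115 + 110 = 225 deg
  cos(225 deg) = -0.7071, sin(225 deg) = -0.7071
  joint[2] = (-3.9726, 8.5193) + 6.7 * (-0.7071, -0.7071) = (-3.9726 + -4.7376, 8.5193 + -4.7376) = (-8.7102, 3.7817)
link 2: phi[2] = 115 + 110 + 15 = 240 deg
  cos(240 deg) = -0.5000, sin(240 deg) = -0.8660
  joint[3] = (-8.7102, 3.7817) + 3.3 * (-0.5000, -0.8660) = (-8.7102 + -1.6500, 3.7817 + -2.8579) = (-10.3602, 0.9238)
link 3: phi[3] = 115 + 110 + 15 + -55 = 185 deg
  cos(185 deg) = -0.9962, sin(185 deg) = -0.0872
  joint[4] = (-10.3602, 0.9238) + 2.3 * (-0.9962, -0.0872) = (-10.3602 + -2.2912, 0.9238 + -0.2005) = (-12.6515, 0.7233)
End effector: (-12.6515, 0.7233)

Answer: -12.6515 0.7233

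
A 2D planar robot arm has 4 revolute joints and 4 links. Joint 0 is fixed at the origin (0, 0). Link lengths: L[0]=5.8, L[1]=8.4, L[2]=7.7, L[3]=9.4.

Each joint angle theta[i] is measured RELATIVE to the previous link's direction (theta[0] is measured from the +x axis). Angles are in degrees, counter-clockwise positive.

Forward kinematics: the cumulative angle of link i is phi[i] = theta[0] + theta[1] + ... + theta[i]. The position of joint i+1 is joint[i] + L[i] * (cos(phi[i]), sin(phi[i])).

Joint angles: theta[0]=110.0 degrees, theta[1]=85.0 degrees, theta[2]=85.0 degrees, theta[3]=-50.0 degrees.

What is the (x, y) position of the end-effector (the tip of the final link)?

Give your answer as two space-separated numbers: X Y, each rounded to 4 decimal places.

joint[0] = (0.0000, 0.0000)  (base)
link 0: phi[0] = 110 = 110 deg
  cos(110 deg) = -0.3420, sin(110 deg) = 0.9397
  joint[1] = (0.0000, 0.0000) + 5.8 * (-0.3420, 0.9397) = (0.0000 + -1.9837, 0.0000 + 5.4502) = (-1.9837, 5.4502)
link 1: phi[1] = 110 + 85 = 195 deg
  cos(195 deg) = -0.9659, sin(195 deg) = -0.2588
  joint[2] = (-1.9837, 5.4502) + 8.4 * (-0.9659, -0.2588) = (-1.9837 + -8.1138, 5.4502 + -2.1741) = (-10.0975, 3.2761)
link 2: phi[2] = 110 + 85 + 85 = 280 deg
  cos(280 deg) = 0.1736, sin(280 deg) = -0.9848
  joint[3] = (-10.0975, 3.2761) + 7.7 * (0.1736, -0.9848) = (-10.0975 + 1.3371, 3.2761 + -7.5830) = (-8.7604, -4.3069)
link 3: phi[3] = 110 + 85 + 85 + -50 = 230 deg
  cos(230 deg) = -0.6428, sin(230 deg) = -0.7660
  joint[4] = (-8.7604, -4.3069) + 9.4 * (-0.6428, -0.7660) = (-8.7604 + -6.0422, -4.3069 + -7.2008) = (-14.8026, -11.5077)
End effector: (-14.8026, -11.5077)

Answer: -14.8026 -11.5077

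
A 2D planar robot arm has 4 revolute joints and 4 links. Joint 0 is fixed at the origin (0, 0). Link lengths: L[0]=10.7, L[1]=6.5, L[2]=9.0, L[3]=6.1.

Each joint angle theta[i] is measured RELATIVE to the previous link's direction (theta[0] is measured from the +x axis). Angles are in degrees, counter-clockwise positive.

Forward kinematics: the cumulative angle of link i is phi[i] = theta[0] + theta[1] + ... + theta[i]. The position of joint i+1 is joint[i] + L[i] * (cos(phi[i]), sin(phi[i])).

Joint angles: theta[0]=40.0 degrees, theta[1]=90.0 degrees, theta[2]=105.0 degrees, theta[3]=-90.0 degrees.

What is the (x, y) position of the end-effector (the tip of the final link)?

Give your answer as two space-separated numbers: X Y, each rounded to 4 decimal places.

joint[0] = (0.0000, 0.0000)  (base)
link 0: phi[0] = 40 = 40 deg
  cos(40 deg) = 0.7660, sin(40 deg) = 0.6428
  joint[1] = (0.0000, 0.0000) + 10.7 * (0.7660, 0.6428) = (0.0000 + 8.1967, 0.0000 + 6.8778) = (8.1967, 6.8778)
link 1: phi[1] = 40 + 90 = 130 deg
  cos(130 deg) = -0.6428, sin(130 deg) = 0.7660
  joint[2] = (8.1967, 6.8778) + 6.5 * (-0.6428, 0.7660) = (8.1967 + -4.1781, 6.8778 + 4.9793) = (4.0186, 11.8571)
link 2: phi[2] = 40 + 90 + 105 = 235 deg
  cos(235 deg) = -0.5736, sin(235 deg) = -0.8192
  joint[3] = (4.0186, 11.8571) + 9 * (-0.5736, -0.8192) = (4.0186 + -5.1622, 11.8571 + -7.3724) = (-1.1436, 4.4847)
link 3: phi[3] = 40 + 90 + 105 + -90 = 145 deg
  cos(145 deg) = -0.8192, sin(145 deg) = 0.5736
  joint[4] = (-1.1436, 4.4847) + 6.1 * (-0.8192, 0.5736) = (-1.1436 + -4.9968, 4.4847 + 3.4988) = (-6.1405, 7.9836)
End effector: (-6.1405, 7.9836)

Answer: -6.1405 7.9836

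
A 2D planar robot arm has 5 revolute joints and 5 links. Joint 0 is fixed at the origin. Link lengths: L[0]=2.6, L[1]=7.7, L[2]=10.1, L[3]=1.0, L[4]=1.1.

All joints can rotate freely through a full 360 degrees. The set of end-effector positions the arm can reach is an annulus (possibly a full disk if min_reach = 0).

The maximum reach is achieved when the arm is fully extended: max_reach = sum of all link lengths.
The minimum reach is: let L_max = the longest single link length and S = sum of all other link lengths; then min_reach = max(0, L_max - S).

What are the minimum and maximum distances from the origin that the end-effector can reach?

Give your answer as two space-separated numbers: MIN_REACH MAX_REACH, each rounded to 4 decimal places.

Link lengths: [2.6, 7.7, 10.1, 1.0, 1.1]
max_reach = 2.6 + 7.7 + 10.1 + 1 + 1.1 = 22.5
L_max = max([2.6, 7.7, 10.1, 1.0, 1.1]) = 10.1
S (sum of others) = 22.5 - 10.1 = 12.4
min_reach = max(0, 10.1 - 12.4) = max(0, -2.3) = 0

Answer: 0.0000 22.5000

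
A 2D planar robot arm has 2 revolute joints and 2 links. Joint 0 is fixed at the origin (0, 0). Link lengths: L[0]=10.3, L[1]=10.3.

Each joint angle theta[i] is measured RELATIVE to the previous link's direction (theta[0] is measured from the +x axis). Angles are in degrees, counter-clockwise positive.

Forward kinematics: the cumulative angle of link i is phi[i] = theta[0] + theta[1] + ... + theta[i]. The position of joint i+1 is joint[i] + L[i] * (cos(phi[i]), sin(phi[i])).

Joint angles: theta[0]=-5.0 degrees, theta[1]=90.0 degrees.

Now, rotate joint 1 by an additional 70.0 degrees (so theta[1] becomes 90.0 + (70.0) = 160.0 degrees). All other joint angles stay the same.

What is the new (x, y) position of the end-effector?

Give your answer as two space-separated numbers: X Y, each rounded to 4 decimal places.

joint[0] = (0.0000, 0.0000)  (base)
link 0: phi[0] = -5 = -5 deg
  cos(-5 deg) = 0.9962, sin(-5 deg) = -0.0872
  joint[1] = (0.0000, 0.0000) + 10.3 * (0.9962, -0.0872) = (0.0000 + 10.2608, 0.0000 + -0.8977) = (10.2608, -0.8977)
link 1: phi[1] = -5 + 160 = 155 deg
  cos(155 deg) = -0.9063, sin(155 deg) = 0.4226
  joint[2] = (10.2608, -0.8977) + 10.3 * (-0.9063, 0.4226) = (10.2608 + -9.3350, -0.8977 + 4.3530) = (0.9258, 3.4553)
End effector: (0.9258, 3.4553)

Answer: 0.9258 3.4553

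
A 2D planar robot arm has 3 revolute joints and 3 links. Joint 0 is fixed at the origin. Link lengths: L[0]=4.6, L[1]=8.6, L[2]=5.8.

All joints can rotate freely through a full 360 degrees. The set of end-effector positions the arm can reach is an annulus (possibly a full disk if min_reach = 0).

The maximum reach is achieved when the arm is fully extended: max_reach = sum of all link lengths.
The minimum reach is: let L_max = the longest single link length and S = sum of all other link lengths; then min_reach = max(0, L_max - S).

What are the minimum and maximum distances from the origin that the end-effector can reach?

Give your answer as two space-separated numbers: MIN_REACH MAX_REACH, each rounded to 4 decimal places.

Answer: 0.0000 19.0000

Derivation:
Link lengths: [4.6, 8.6, 5.8]
max_reach = 4.6 + 8.6 + 5.8 = 19
L_max = max([4.6, 8.6, 5.8]) = 8.6
S (sum of others) = 19 - 8.6 = 10.4
min_reach = max(0, 8.6 - 10.4) = max(0, -1.8) = 0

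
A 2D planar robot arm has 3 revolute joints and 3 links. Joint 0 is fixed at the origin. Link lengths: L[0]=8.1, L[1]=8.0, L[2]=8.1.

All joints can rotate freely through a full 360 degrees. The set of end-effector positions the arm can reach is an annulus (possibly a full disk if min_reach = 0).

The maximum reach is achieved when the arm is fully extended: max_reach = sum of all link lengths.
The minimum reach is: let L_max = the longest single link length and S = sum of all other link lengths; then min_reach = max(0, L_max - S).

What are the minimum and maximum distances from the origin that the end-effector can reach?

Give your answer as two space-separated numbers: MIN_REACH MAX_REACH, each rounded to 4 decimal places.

Link lengths: [8.1, 8.0, 8.1]
max_reach = 8.1 + 8 + 8.1 = 24.2
L_max = max([8.1, 8.0, 8.1]) = 8.1
S (sum of others) = 24.2 - 8.1 = 16.1
min_reach = max(0, 8.1 - 16.1) = max(0, -8) = 0

Answer: 0.0000 24.2000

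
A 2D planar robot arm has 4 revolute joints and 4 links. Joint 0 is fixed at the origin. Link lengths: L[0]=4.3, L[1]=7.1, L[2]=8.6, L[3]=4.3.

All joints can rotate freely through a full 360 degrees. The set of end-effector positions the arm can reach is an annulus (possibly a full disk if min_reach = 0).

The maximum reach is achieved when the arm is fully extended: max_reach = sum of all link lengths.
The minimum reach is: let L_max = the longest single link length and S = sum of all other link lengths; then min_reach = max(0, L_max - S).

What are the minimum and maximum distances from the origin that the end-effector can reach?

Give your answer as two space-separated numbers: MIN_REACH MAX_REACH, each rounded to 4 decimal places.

Link lengths: [4.3, 7.1, 8.6, 4.3]
max_reach = 4.3 + 7.1 + 8.6 + 4.3 = 24.3
L_max = max([4.3, 7.1, 8.6, 4.3]) = 8.6
S (sum of others) = 24.3 - 8.6 = 15.7
min_reach = max(0, 8.6 - 15.7) = max(0, -7.1) = 0

Answer: 0.0000 24.3000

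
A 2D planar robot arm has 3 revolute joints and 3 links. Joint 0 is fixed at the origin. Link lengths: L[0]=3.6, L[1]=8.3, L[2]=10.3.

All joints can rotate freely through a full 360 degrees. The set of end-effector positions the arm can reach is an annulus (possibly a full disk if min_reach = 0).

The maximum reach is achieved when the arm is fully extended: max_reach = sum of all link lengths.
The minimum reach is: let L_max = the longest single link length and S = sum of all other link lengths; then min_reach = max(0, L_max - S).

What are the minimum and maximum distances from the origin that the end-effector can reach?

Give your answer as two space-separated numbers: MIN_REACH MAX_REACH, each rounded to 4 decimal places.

Link lengths: [3.6, 8.3, 10.3]
max_reach = 3.6 + 8.3 + 10.3 = 22.2
L_max = max([3.6, 8.3, 10.3]) = 10.3
S (sum of others) = 22.2 - 10.3 = 11.9
min_reach = max(0, 10.3 - 11.9) = max(0, -1.6) = 0

Answer: 0.0000 22.2000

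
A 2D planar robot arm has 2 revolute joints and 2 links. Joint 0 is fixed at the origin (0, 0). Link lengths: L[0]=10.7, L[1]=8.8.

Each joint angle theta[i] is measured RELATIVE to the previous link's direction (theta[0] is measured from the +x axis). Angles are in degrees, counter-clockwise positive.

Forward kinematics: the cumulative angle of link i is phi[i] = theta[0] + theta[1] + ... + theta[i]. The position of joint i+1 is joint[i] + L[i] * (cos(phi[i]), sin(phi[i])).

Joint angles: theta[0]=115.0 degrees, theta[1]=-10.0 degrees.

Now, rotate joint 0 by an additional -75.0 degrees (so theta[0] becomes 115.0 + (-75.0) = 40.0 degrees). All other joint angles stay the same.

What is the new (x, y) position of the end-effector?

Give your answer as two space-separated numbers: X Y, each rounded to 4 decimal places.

joint[0] = (0.0000, 0.0000)  (base)
link 0: phi[0] = 40 = 40 deg
  cos(40 deg) = 0.7660, sin(40 deg) = 0.6428
  joint[1] = (0.0000, 0.0000) + 10.7 * (0.7660, 0.6428) = (0.0000 + 8.1967, 0.0000 + 6.8778) = (8.1967, 6.8778)
link 1: phi[1] = 40 + -10 = 30 deg
  cos(30 deg) = 0.8660, sin(30 deg) = 0.5000
  joint[2] = (8.1967, 6.8778) + 8.8 * (0.8660, 0.5000) = (8.1967 + 7.6210, 6.8778 + 4.4000) = (15.8177, 11.2778)
End effector: (15.8177, 11.2778)

Answer: 15.8177 11.2778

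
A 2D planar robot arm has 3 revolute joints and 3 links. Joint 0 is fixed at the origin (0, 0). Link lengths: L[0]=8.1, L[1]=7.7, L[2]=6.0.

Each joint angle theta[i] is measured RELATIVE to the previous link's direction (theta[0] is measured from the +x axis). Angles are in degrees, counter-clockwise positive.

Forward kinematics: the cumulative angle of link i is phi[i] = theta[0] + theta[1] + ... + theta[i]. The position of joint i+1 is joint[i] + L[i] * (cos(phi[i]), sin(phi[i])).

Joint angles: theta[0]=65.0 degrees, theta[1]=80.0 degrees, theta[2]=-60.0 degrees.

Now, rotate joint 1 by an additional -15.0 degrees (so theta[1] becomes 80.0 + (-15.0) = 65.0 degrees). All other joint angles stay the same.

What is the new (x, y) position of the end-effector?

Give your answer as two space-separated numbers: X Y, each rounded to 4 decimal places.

Answer: 0.5259 18.8778

Derivation:
joint[0] = (0.0000, 0.0000)  (base)
link 0: phi[0] = 65 = 65 deg
  cos(65 deg) = 0.4226, sin(65 deg) = 0.9063
  joint[1] = (0.0000, 0.0000) + 8.1 * (0.4226, 0.9063) = (0.0000 + 3.4232, 0.0000 + 7.3411) = (3.4232, 7.3411)
link 1: phi[1] = 65 + 65 = 130 deg
  cos(130 deg) = -0.6428, sin(130 deg) = 0.7660
  joint[2] = (3.4232, 7.3411) + 7.7 * (-0.6428, 0.7660) = (3.4232 + -4.9495, 7.3411 + 5.8985) = (-1.5263, 13.2396)
link 2: phi[2] = 65 + 65 + -60 = 70 deg
  cos(70 deg) = 0.3420, sin(70 deg) = 0.9397
  joint[3] = (-1.5263, 13.2396) + 6 * (0.3420, 0.9397) = (-1.5263 + 2.0521, 13.2396 + 5.6382) = (0.5259, 18.8778)
End effector: (0.5259, 18.8778)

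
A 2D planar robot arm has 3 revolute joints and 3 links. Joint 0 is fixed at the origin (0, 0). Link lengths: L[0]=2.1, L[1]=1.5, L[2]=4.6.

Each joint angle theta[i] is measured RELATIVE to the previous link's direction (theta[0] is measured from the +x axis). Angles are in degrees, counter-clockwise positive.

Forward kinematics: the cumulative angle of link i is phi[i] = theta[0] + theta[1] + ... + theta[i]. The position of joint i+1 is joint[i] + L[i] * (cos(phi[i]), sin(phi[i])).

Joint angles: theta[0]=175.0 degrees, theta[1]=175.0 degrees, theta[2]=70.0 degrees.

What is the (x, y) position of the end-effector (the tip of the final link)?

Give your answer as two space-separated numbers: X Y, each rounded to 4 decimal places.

Answer: 1.6852 3.9063

Derivation:
joint[0] = (0.0000, 0.0000)  (base)
link 0: phi[0] = 175 = 175 deg
  cos(175 deg) = -0.9962, sin(175 deg) = 0.0872
  joint[1] = (0.0000, 0.0000) + 2.1 * (-0.9962, 0.0872) = (0.0000 + -2.0920, 0.0000 + 0.1830) = (-2.0920, 0.1830)
link 1: phi[1] = 175 + 175 = 350 deg
  cos(350 deg) = 0.9848, sin(350 deg) = -0.1736
  joint[2] = (-2.0920, 0.1830) + 1.5 * (0.9848, -0.1736) = (-2.0920 + 1.4772, 0.1830 + -0.2605) = (-0.6148, -0.0774)
link 2: phi[2] = 175 + 175 + 70 = 420 deg
  cos(420 deg) = 0.5000, sin(420 deg) = 0.8660
  joint[3] = (-0.6148, -0.0774) + 4.6 * (0.5000, 0.8660) = (-0.6148 + 2.3000, -0.0774 + 3.9837) = (1.6852, 3.9063)
End effector: (1.6852, 3.9063)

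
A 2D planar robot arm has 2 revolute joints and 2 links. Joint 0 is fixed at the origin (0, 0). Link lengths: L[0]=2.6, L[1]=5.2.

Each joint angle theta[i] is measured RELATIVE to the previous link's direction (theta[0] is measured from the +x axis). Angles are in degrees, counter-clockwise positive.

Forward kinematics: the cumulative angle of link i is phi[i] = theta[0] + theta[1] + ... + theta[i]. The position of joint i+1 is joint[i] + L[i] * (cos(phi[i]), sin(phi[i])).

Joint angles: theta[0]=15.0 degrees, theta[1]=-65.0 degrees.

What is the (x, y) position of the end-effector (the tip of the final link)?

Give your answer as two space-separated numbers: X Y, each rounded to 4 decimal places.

joint[0] = (0.0000, 0.0000)  (base)
link 0: phi[0] = 15 = 15 deg
  cos(15 deg) = 0.9659, sin(15 deg) = 0.2588
  joint[1] = (0.0000, 0.0000) + 2.6 * (0.9659, 0.2588) = (0.0000 + 2.5114, 0.0000 + 0.6729) = (2.5114, 0.6729)
link 1: phi[1] = 15 + -65 = -50 deg
  cos(-50 deg) = 0.6428, sin(-50 deg) = -0.7660
  joint[2] = (2.5114, 0.6729) + 5.2 * (0.6428, -0.7660) = (2.5114 + 3.3425, 0.6729 + -3.9834) = (5.8539, -3.3105)
End effector: (5.8539, -3.3105)

Answer: 5.8539 -3.3105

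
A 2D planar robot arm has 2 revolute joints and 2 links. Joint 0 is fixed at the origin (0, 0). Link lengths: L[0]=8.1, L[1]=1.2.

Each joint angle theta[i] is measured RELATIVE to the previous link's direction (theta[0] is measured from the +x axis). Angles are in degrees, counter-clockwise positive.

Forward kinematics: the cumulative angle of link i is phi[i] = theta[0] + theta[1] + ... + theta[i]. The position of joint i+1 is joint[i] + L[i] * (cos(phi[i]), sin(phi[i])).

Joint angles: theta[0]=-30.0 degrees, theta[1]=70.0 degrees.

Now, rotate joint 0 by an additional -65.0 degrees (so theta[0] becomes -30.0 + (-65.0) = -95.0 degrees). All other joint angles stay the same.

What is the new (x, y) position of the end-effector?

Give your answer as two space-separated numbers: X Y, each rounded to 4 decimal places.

Answer: 0.3816 -8.5763

Derivation:
joint[0] = (0.0000, 0.0000)  (base)
link 0: phi[0] = -95 = -95 deg
  cos(-95 deg) = -0.0872, sin(-95 deg) = -0.9962
  joint[1] = (0.0000, 0.0000) + 8.1 * (-0.0872, -0.9962) = (0.0000 + -0.7060, 0.0000 + -8.0692) = (-0.7060, -8.0692)
link 1: phi[1] = -95 + 70 = -25 deg
  cos(-25 deg) = 0.9063, sin(-25 deg) = -0.4226
  joint[2] = (-0.7060, -8.0692) + 1.2 * (0.9063, -0.4226) = (-0.7060 + 1.0876, -8.0692 + -0.5071) = (0.3816, -8.5763)
End effector: (0.3816, -8.5763)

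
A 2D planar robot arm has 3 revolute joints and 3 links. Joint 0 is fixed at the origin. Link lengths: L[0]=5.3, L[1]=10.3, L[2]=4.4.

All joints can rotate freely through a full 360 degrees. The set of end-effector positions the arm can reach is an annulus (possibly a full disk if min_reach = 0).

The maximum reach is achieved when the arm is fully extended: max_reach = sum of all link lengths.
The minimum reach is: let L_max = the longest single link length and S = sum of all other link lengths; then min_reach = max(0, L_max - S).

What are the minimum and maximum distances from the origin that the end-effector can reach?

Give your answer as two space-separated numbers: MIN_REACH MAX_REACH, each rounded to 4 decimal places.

Answer: 0.6000 20.0000

Derivation:
Link lengths: [5.3, 10.3, 4.4]
max_reach = 5.3 + 10.3 + 4.4 = 20
L_max = max([5.3, 10.3, 4.4]) = 10.3
S (sum of others) = 20 - 10.3 = 9.7
min_reach = max(0, 10.3 - 9.7) = max(0, 0.6) = 0.6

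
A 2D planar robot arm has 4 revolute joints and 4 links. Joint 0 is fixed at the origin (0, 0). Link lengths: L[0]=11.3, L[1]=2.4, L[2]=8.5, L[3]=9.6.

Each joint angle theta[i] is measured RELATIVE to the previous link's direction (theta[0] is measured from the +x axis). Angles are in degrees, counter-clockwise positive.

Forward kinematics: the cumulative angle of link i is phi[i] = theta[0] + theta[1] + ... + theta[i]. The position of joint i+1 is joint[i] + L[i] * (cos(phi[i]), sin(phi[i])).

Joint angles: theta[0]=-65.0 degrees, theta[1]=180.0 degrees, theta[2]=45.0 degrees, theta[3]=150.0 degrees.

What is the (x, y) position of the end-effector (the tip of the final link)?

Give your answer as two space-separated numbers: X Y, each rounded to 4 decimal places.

Answer: 1.9447 -12.5130

Derivation:
joint[0] = (0.0000, 0.0000)  (base)
link 0: phi[0] = -65 = -65 deg
  cos(-65 deg) = 0.4226, sin(-65 deg) = -0.9063
  joint[1] = (0.0000, 0.0000) + 11.3 * (0.4226, -0.9063) = (0.0000 + 4.7756, 0.0000 + -10.2413) = (4.7756, -10.2413)
link 1: phi[1] = -65 + 180 = 115 deg
  cos(115 deg) = -0.4226, sin(115 deg) = 0.9063
  joint[2] = (4.7756, -10.2413) + 2.4 * (-0.4226, 0.9063) = (4.7756 + -1.0143, -10.2413 + 2.1751) = (3.7613, -8.0661)
link 2: phi[2] = -65 + 180 + 45 = 160 deg
  cos(160 deg) = -0.9397, sin(160 deg) = 0.3420
  joint[3] = (3.7613, -8.0661) + 8.5 * (-0.9397, 0.3420) = (3.7613 + -7.9874, -8.0661 + 2.9072) = (-4.2261, -5.1590)
link 3: phi[3] = -65 + 180 + 45 + 150 = 310 deg
  cos(310 deg) = 0.6428, sin(310 deg) = -0.7660
  joint[4] = (-4.2261, -5.1590) + 9.6 * (0.6428, -0.7660) = (-4.2261 + 6.1708, -5.1590 + -7.3540) = (1.9447, -12.5130)
End effector: (1.9447, -12.5130)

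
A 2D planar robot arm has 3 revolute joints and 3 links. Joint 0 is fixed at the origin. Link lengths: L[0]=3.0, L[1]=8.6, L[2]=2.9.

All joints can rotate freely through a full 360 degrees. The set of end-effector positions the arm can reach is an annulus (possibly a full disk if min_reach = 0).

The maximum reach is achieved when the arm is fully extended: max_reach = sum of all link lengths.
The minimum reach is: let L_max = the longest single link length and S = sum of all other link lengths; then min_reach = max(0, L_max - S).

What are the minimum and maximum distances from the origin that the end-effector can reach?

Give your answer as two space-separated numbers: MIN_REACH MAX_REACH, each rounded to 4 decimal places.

Answer: 2.7000 14.5000

Derivation:
Link lengths: [3.0, 8.6, 2.9]
max_reach = 3 + 8.6 + 2.9 = 14.5
L_max = max([3.0, 8.6, 2.9]) = 8.6
S (sum of others) = 14.5 - 8.6 = 5.9
min_reach = max(0, 8.6 - 5.9) = max(0, 2.7) = 2.7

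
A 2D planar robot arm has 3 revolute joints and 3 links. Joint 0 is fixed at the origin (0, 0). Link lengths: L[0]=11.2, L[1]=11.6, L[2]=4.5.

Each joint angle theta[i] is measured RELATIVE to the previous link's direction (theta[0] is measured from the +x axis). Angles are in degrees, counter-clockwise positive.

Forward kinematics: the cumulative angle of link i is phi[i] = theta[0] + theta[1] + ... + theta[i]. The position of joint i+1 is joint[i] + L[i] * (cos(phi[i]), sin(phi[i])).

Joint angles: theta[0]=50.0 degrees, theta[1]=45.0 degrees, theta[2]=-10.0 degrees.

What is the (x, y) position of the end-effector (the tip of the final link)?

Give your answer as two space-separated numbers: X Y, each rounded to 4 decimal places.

Answer: 6.5804 24.6184

Derivation:
joint[0] = (0.0000, 0.0000)  (base)
link 0: phi[0] = 50 = 50 deg
  cos(50 deg) = 0.6428, sin(50 deg) = 0.7660
  joint[1] = (0.0000, 0.0000) + 11.2 * (0.6428, 0.7660) = (0.0000 + 7.1992, 0.0000 + 8.5797) = (7.1992, 8.5797)
link 1: phi[1] = 50 + 45 = 95 deg
  cos(95 deg) = -0.0872, sin(95 deg) = 0.9962
  joint[2] = (7.1992, 8.5797) + 11.6 * (-0.0872, 0.9962) = (7.1992 + -1.0110, 8.5797 + 11.5559) = (6.1882, 20.1356)
link 2: phi[2] = 50 + 45 + -10 = 85 deg
  cos(85 deg) = 0.0872, sin(85 deg) = 0.9962
  joint[3] = (6.1882, 20.1356) + 4.5 * (0.0872, 0.9962) = (6.1882 + 0.3922, 20.1356 + 4.4829) = (6.5804, 24.6184)
End effector: (6.5804, 24.6184)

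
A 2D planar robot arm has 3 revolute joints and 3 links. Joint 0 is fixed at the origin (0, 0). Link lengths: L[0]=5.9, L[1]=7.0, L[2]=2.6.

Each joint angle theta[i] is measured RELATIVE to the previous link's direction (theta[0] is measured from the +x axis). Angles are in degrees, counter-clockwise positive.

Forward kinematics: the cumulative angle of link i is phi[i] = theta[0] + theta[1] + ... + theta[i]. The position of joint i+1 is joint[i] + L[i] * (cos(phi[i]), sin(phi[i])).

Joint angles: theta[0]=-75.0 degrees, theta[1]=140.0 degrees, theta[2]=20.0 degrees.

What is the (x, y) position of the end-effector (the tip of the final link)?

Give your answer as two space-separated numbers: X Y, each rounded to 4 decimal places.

joint[0] = (0.0000, 0.0000)  (base)
link 0: phi[0] = -75 = -75 deg
  cos(-75 deg) = 0.2588, sin(-75 deg) = -0.9659
  joint[1] = (0.0000, 0.0000) + 5.9 * (0.2588, -0.9659) = (0.0000 + 1.5270, 0.0000 + -5.6990) = (1.5270, -5.6990)
link 1: phi[1] = -75 + 140 = 65 deg
  cos(65 deg) = 0.4226, sin(65 deg) = 0.9063
  joint[2] = (1.5270, -5.6990) + 7 * (0.4226, 0.9063) = (1.5270 + 2.9583, -5.6990 + 6.3442) = (4.4854, 0.6452)
link 2: phi[2] = -75 + 140 + 20 = 85 deg
  cos(85 deg) = 0.0872, sin(85 deg) = 0.9962
  joint[3] = (4.4854, 0.6452) + 2.6 * (0.0872, 0.9962) = (4.4854 + 0.2266, 0.6452 + 2.5901) = (4.7120, 3.2353)
End effector: (4.7120, 3.2353)

Answer: 4.7120 3.2353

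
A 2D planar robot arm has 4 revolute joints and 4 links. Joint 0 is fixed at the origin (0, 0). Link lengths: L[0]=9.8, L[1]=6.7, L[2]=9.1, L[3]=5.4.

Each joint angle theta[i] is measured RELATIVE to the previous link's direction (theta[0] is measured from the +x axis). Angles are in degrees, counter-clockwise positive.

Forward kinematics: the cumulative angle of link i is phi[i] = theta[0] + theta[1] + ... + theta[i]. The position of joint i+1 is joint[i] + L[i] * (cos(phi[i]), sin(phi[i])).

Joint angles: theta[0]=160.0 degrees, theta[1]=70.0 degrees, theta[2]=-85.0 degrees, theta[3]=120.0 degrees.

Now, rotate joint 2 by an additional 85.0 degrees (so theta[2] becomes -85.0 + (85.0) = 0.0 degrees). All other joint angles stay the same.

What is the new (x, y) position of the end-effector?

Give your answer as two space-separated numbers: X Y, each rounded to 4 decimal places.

Answer: -14.0471 -9.6894

Derivation:
joint[0] = (0.0000, 0.0000)  (base)
link 0: phi[0] = 160 = 160 deg
  cos(160 deg) = -0.9397, sin(160 deg) = 0.3420
  joint[1] = (0.0000, 0.0000) + 9.8 * (-0.9397, 0.3420) = (0.0000 + -9.2090, 0.0000 + 3.3518) = (-9.2090, 3.3518)
link 1: phi[1] = 160 + 70 = 230 deg
  cos(230 deg) = -0.6428, sin(230 deg) = -0.7660
  joint[2] = (-9.2090, 3.3518) + 6.7 * (-0.6428, -0.7660) = (-9.2090 + -4.3067, 3.3518 + -5.1325) = (-13.5157, -1.7807)
link 2: phi[2] = 160 + 70 + 0 = 230 deg
  cos(230 deg) = -0.6428, sin(230 deg) = -0.7660
  joint[3] = (-13.5157, -1.7807) + 9.1 * (-0.6428, -0.7660) = (-13.5157 + -5.8494, -1.7807 + -6.9710) = (-19.3650, -8.7517)
link 3: phi[3] = 160 + 70 + 0 + 120 = 350 deg
  cos(350 deg) = 0.9848, sin(350 deg) = -0.1736
  joint[4] = (-19.3650, -8.7517) + 5.4 * (0.9848, -0.1736) = (-19.3650 + 5.3180, -8.7517 + -0.9377) = (-14.0471, -9.6894)
End effector: (-14.0471, -9.6894)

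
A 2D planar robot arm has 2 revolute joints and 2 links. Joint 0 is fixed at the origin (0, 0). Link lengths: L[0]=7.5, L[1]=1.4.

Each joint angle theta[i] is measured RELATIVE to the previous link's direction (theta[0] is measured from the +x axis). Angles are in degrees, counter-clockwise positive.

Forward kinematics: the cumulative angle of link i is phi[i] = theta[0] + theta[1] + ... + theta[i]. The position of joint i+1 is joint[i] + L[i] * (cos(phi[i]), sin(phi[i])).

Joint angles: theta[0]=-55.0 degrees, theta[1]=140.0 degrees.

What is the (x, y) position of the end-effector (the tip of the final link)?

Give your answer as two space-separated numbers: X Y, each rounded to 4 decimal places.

joint[0] = (0.0000, 0.0000)  (base)
link 0: phi[0] = -55 = -55 deg
  cos(-55 deg) = 0.5736, sin(-55 deg) = -0.8192
  joint[1] = (0.0000, 0.0000) + 7.5 * (0.5736, -0.8192) = (0.0000 + 4.3018, 0.0000 + -6.1436) = (4.3018, -6.1436)
link 1: phi[1] = -55 + 140 = 85 deg
  cos(85 deg) = 0.0872, sin(85 deg) = 0.9962
  joint[2] = (4.3018, -6.1436) + 1.4 * (0.0872, 0.9962) = (4.3018 + 0.1220, -6.1436 + 1.3947) = (4.4238, -4.7490)
End effector: (4.4238, -4.7490)

Answer: 4.4238 -4.7490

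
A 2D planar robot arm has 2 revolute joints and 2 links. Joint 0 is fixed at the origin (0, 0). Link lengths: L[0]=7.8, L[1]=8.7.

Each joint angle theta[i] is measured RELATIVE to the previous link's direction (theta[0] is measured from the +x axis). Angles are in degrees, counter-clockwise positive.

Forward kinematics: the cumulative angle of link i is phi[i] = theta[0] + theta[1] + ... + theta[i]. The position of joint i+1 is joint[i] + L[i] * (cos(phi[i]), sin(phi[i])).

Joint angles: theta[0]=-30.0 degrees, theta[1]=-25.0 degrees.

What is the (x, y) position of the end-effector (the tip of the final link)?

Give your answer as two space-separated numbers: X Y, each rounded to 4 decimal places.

joint[0] = (0.0000, 0.0000)  (base)
link 0: phi[0] = -30 = -30 deg
  cos(-30 deg) = 0.8660, sin(-30 deg) = -0.5000
  joint[1] = (0.0000, 0.0000) + 7.8 * (0.8660, -0.5000) = (0.0000 + 6.7550, 0.0000 + -3.9000) = (6.7550, -3.9000)
link 1: phi[1] = -30 + -25 = -55 deg
  cos(-55 deg) = 0.5736, sin(-55 deg) = -0.8192
  joint[2] = (6.7550, -3.9000) + 8.7 * (0.5736, -0.8192) = (6.7550 + 4.9901, -3.9000 + -7.1266) = (11.7451, -11.0266)
End effector: (11.7451, -11.0266)

Answer: 11.7451 -11.0266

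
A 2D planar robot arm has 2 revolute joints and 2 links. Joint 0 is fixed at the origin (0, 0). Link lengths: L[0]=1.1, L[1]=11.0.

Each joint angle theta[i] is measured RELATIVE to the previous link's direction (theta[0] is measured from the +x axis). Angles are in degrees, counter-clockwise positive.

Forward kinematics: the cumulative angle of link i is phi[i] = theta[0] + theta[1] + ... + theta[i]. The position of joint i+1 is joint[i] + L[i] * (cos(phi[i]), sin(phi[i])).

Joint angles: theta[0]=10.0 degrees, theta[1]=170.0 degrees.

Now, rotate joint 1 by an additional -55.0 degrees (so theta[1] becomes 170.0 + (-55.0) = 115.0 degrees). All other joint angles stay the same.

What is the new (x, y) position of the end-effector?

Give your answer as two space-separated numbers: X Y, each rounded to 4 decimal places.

joint[0] = (0.0000, 0.0000)  (base)
link 0: phi[0] = 10 = 10 deg
  cos(10 deg) = 0.9848, sin(10 deg) = 0.1736
  joint[1] = (0.0000, 0.0000) + 1.1 * (0.9848, 0.1736) = (0.0000 + 1.0833, 0.0000 + 0.1910) = (1.0833, 0.1910)
link 1: phi[1] = 10 + 115 = 125 deg
  cos(125 deg) = -0.5736, sin(125 deg) = 0.8192
  joint[2] = (1.0833, 0.1910) + 11 * (-0.5736, 0.8192) = (1.0833 + -6.3093, 0.1910 + 9.0107) = (-5.2261, 9.2017)
End effector: (-5.2261, 9.2017)

Answer: -5.2261 9.2017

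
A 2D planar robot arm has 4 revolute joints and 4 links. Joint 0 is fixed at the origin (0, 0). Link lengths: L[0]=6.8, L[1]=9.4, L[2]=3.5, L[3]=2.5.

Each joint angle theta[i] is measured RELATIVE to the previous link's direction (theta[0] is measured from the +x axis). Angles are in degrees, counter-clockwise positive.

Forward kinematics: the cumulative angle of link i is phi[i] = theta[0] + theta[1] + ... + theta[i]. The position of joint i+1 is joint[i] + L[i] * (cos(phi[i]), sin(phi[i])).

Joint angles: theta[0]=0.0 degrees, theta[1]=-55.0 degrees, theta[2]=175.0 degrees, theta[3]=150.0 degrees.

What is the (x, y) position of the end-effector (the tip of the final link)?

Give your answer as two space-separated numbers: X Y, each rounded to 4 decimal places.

Answer: 10.4416 -7.1689

Derivation:
joint[0] = (0.0000, 0.0000)  (base)
link 0: phi[0] = 0 = 0 deg
  cos(0 deg) = 1.0000, sin(0 deg) = 0.0000
  joint[1] = (0.0000, 0.0000) + 6.8 * (1.0000, 0.0000) = (0.0000 + 6.8000, 0.0000 + 0.0000) = (6.8000, 0.0000)
link 1: phi[1] = 0 + -55 = -55 deg
  cos(-55 deg) = 0.5736, sin(-55 deg) = -0.8192
  joint[2] = (6.8000, 0.0000) + 9.4 * (0.5736, -0.8192) = (6.8000 + 5.3916, 0.0000 + -7.7000) = (12.1916, -7.7000)
link 2: phi[2] = 0 + -55 + 175 = 120 deg
  cos(120 deg) = -0.5000, sin(120 deg) = 0.8660
  joint[3] = (12.1916, -7.7000) + 3.5 * (-0.5000, 0.8660) = (12.1916 + -1.7500, -7.7000 + 3.0311) = (10.4416, -4.6689)
link 3: phi[3] = 0 + -55 + 175 + 150 = 270 deg
  cos(270 deg) = -0.0000, sin(270 deg) = -1.0000
  joint[4] = (10.4416, -4.6689) + 2.5 * (-0.0000, -1.0000) = (10.4416 + -0.0000, -4.6689 + -2.5000) = (10.4416, -7.1689)
End effector: (10.4416, -7.1689)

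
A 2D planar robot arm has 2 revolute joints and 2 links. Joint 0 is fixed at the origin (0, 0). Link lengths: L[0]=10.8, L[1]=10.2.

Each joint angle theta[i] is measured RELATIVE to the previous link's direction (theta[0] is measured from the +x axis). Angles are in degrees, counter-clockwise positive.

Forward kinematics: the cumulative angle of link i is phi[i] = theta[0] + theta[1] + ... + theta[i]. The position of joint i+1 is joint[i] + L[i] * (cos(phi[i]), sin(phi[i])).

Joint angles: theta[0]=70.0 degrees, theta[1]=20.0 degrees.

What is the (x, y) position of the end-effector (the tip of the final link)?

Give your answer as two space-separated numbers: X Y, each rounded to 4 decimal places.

joint[0] = (0.0000, 0.0000)  (base)
link 0: phi[0] = 70 = 70 deg
  cos(70 deg) = 0.3420, sin(70 deg) = 0.9397
  joint[1] = (0.0000, 0.0000) + 10.8 * (0.3420, 0.9397) = (0.0000 + 3.6938, 0.0000 + 10.1487) = (3.6938, 10.1487)
link 1: phi[1] = 70 + 20 = 90 deg
  cos(90 deg) = 0.0000, sin(90 deg) = 1.0000
  joint[2] = (3.6938, 10.1487) + 10.2 * (0.0000, 1.0000) = (3.6938 + 0.0000, 10.1487 + 10.2000) = (3.6938, 20.3487)
End effector: (3.6938, 20.3487)

Answer: 3.6938 20.3487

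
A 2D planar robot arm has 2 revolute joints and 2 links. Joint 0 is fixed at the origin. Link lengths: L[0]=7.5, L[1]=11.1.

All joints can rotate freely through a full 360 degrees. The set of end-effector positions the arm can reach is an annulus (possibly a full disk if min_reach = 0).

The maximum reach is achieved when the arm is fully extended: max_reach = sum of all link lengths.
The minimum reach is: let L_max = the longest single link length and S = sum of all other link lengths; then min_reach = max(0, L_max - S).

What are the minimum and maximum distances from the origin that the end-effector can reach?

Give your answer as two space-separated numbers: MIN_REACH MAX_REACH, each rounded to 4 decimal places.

Answer: 3.6000 18.6000

Derivation:
Link lengths: [7.5, 11.1]
max_reach = 7.5 + 11.1 = 18.6
L_max = max([7.5, 11.1]) = 11.1
S (sum of others) = 18.6 - 11.1 = 7.5
min_reach = max(0, 11.1 - 7.5) = max(0, 3.6) = 3.6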